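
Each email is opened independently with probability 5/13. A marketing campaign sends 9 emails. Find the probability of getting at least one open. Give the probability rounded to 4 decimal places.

0.9873

P(at least one) = 1 − P(none) = 1 − (1 − 0.384615)^9
= 1 − 0.012657 = 0.987343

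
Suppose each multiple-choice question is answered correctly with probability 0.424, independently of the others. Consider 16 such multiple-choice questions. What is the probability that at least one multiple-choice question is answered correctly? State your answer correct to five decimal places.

P(at least one) = 1 − P(none) = 1 − (1 − 0.424)^16
= 1 − 0.0001468 = 0.9998532

0.99985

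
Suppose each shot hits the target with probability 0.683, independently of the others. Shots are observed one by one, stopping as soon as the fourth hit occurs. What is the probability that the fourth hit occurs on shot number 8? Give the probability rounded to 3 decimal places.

Y = trial on which the fourth success occurs; negative binomial, r=4, p=0.683.
P(Y=8) = C(7,3) · p^4 · (1−p)^4
= 35 · 0.21761 · 0.010098 = 0.07691

0.077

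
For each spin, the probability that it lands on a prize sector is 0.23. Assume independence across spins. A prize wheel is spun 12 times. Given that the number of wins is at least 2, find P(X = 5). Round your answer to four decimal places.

X ~ Binomial(12, 0.23). Want P(X=5 | X≥2) = P(X=5) / P(X≥2).
P(X=5) = C(12,5)·0.23^5·0.77^7 = 0.081809
P(X≥2) = 1 − 0.043440 − 0.155707 = 0.800853
Ratio = 0.081809 / 0.800853 = 0.102152

0.1022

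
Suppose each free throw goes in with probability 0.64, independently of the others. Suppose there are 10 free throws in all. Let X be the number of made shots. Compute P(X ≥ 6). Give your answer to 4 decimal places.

X ~ Binomial(10, 0.64); P(X ≥ 6) = Σ C(10,k) p^k (1−p)^(10−k) over k:
  k=6: C(10,6)·0.64^6·0.36^4 = 0.242387
  k=7: C(10,7)·0.64^7·0.36^3 = 0.246234
  k=8: C(10,8)·0.64^8·0.36^2 = 0.164156
  k=9: C(10,9)·0.64^9·0.36^1 = 0.064852
  k=10: C(10,10)·0.64^10·0.36^0 = 0.011529
Total = 0.729158

0.7292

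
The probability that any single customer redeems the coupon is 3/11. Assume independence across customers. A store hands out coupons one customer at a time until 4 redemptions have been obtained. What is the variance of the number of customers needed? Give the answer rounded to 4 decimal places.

Y = total customers until the fourth success; negative binomial with r=4, p=0.272727.
Var(Y) = r(1−p)/p² = 4·0.727273 / 0.272727² = 39.111111

39.1111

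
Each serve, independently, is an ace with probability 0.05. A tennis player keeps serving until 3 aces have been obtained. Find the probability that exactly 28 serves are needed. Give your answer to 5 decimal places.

Y = trial on which the third success occurs; negative binomial, r=3, p=0.05.
P(Y=28) = C(27,2) · p^3 · (1−p)^25
= 351 · 0.000125 · 0.27739 = 0.0121705

0.01217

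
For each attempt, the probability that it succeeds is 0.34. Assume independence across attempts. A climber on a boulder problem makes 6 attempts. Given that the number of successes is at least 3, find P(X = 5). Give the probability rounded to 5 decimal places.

X ~ Binomial(6, 0.34). Want P(X=5 | X≥3) = P(X=5) / P(X≥3).
P(X=5) = C(6,5)·0.34^5·0.66^1 = 0.0179924
P(X≥3) = 1 − 0.0826540 − 0.2554758 − 0.3290219 = 0.3328483
Ratio = 0.0179924 / 0.3328483 = 0.0540559

0.05406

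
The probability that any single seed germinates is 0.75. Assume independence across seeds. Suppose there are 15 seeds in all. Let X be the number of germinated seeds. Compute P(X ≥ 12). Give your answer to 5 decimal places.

0.46129

X ~ Binomial(15, 0.75); P(X ≥ 12) = Σ C(15,k) p^k (1−p)^(15−k) over k:
  k=12: C(15,12)·0.75^12·0.25^3 = 0.2251991
  k=13: C(15,13)·0.75^13·0.25^2 = 0.1559070
  k=14: C(15,14)·0.75^14·0.25^1 = 0.0668173
  k=15: C(15,15)·0.75^15·0.25^0 = 0.0133635
Total = 0.4612869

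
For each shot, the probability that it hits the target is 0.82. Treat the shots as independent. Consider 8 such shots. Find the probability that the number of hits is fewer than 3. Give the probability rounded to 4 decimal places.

0.0007

X ~ Binomial(8, 0.82); P(X ≤ 2) = Σ C(8,k) p^k (1−p)^(8−k) over k:
  k=0: C(8,0)·0.82^0·0.18^8 = 0.000001
  k=1: C(8,1)·0.82^1·0.18^7 = 0.000040
  k=2: C(8,2)·0.82^2·0.18^6 = 0.000640
Total = 0.000682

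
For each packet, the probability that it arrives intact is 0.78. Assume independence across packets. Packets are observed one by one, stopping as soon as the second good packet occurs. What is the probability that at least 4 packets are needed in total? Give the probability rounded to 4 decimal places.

0.1239

Needing more than 3 packets ⇔ fewer than 2 successes in the first 3. With X ~ Binomial(3, 0.78), P(Y > 3) = P(X ≤ 1).
  k=0: C(3,0)·0.78^0·0.22^3 = 0.010648
  k=1: C(3,1)·0.78^1·0.22^2 = 0.113256
P(X ≤ 1) = 0.123904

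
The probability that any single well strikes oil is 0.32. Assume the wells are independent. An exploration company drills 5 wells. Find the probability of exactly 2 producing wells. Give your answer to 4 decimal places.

0.3220

X ~ Binomial(n=5, p=0.32).
P(X=2) = C(5,2) · p^2 · (1−p)^3
= 10 · 0.1024 · 0.31443 = 0.321978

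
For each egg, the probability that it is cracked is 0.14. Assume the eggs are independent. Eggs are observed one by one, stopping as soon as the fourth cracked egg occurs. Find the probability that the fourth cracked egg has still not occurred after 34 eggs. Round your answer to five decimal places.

Needing more than 34 eggs ⇔ fewer than 4 successes in the first 34. With X ~ Binomial(34, 0.14), P(Y > 34) = P(X ≤ 3).
  k=0: C(34,0)·0.14^0·0.86^34 = 0.0059285
  k=1: C(34,1)·0.14^1·0.86^33 = 0.0328137
  k=2: C(34,2)·0.14^2·0.86^32 = 0.0881393
  k=3: C(34,3)·0.14^3·0.86^31 = 0.1530480
P(X ≤ 3) = 0.2799295

0.27993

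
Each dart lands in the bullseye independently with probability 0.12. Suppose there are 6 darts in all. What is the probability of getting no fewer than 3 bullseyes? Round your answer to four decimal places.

X ~ Binomial(6, 0.12); P(X ≥ 3) = Σ C(6,k) p^k (1−p)^(6−k) over k:
  k=3: C(6,3)·0.12^3·0.88^3 = 0.023552
  k=4: C(6,4)·0.12^4·0.88^2 = 0.002409
  k=5: C(6,5)·0.12^5·0.88^1 = 0.000131
  k=6: C(6,6)·0.12^6·0.88^0 = 0.000003
Total = 0.026095

0.0261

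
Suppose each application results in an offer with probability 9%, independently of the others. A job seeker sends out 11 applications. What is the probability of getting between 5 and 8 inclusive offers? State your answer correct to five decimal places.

X ~ Binomial(11, 0.09); P(5 ≤ X ≤ 8) = Σ C(11,k) p^k (1−p)^(11−k) over k:
  k=5: C(11,5)·0.09^5·0.91^6 = 0.0015492
  k=6: C(11,6)·0.09^6·0.91^5 = 0.0001532
  k=7: C(11,7)·0.09^7·0.91^4 = 0.0000108
  k=8: C(11,8)·0.09^8·0.91^3 = 0.0000005
Total = 0.0017138

0.00171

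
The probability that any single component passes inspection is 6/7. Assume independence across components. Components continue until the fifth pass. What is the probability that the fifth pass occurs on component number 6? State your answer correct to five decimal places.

Y = trial on which the fifth success occurs; negative binomial, r=5, p=0.857143.
P(Y=6) = C(5,4) · p^5 · (1−p)^1
= 5 · 0.46266 · 0.14286 = 0.3304745

0.33047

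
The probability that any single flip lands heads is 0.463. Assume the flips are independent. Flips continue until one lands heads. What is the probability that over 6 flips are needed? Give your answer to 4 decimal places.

0.0240

Y = number of flips to the first success; geometric, p = 0.463.
P(Y > 6) = P(first 6 all fail) = (1−p)^6 = 0.023980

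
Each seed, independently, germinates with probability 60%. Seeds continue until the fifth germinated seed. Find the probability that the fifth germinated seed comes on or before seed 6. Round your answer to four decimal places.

Finishing within 6 seeds ⇔ at least 5 successes in the first 6. With X ~ Binomial(6, 0.60), P(Y ≤ 6) = 1 − P(X ≤ 4).
  k=0: C(6,0)·0.60^0·0.40^6 = 0.004096
  k=1: C(6,1)·0.60^1·0.40^5 = 0.036864
  k=2: C(6,2)·0.60^2·0.40^4 = 0.138240
  k=3: C(6,3)·0.60^3·0.40^3 = 0.276480
  k=4: C(6,4)·0.60^4·0.40^2 = 0.311040
1 − 0.766720 = 0.233280

0.2333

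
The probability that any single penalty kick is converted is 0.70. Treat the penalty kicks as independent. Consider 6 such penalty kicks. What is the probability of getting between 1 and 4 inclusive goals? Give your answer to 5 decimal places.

X ~ Binomial(6, 0.70); P(1 ≤ X ≤ 4) = Σ C(6,k) p^k (1−p)^(6−k) over k:
  k=1: C(6,1)·0.70^1·0.30^5 = 0.0102060
  k=2: C(6,2)·0.70^2·0.30^4 = 0.0595350
  k=3: C(6,3)·0.70^3·0.30^3 = 0.1852200
  k=4: C(6,4)·0.70^4·0.30^2 = 0.3241350
Total = 0.5790960

0.57910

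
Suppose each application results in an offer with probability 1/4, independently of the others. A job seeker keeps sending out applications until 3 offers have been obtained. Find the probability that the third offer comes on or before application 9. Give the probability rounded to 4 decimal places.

Finishing within 9 applications ⇔ at least 3 successes in the first 9. With X ~ Binomial(9, 0.25), P(Y ≤ 9) = 1 − P(X ≤ 2).
  k=0: C(9,0)·0.25^0·0.75^9 = 0.075085
  k=1: C(9,1)·0.25^1·0.75^8 = 0.225254
  k=2: C(9,2)·0.25^2·0.75^7 = 0.300339
1 − 0.600677 = 0.399323

0.3993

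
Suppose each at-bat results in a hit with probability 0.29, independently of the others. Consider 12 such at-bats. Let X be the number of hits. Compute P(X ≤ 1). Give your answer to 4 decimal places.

0.0968

X ~ Binomial(12, 0.29); P(X ≤ 1) = Σ C(12,k) p^k (1−p)^(12−k) over k:
  k=0: C(12,0)·0.29^0·0.71^12 = 0.016410
  k=1: C(12,1)·0.29^1·0.71^11 = 0.080431
Total = 0.096840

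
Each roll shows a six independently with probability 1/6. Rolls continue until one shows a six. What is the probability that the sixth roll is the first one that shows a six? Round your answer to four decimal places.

0.0670

Geometric (trials to first success), p = 0.166667.
P(Y = 6) = (1−p)^5 · p = 0.40188 · 0.166667 = 0.066980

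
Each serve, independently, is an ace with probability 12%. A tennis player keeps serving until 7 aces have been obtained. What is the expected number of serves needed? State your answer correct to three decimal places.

Y = total serves until the seventh success; negative binomial with r=7, p=0.12.
E[Y] = r / p = 7 / 0.12 = 58.33333

58.333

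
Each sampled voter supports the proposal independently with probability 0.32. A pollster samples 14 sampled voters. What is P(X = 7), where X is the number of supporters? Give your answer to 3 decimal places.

0.079

X ~ Binomial(n=14, p=0.32).
P(X=7) = C(14,7) · p^7 · (1−p)^7
= 3432 · 0.0003436 · 0.06723 = 0.07928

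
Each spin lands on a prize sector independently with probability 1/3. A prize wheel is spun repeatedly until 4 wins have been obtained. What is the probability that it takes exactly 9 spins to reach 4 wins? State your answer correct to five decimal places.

0.09104

Y = trial on which the fourth success occurs; negative binomial, r=4, p=0.333333.
P(Y=9) = C(8,3) · p^4 · (1−p)^5
= 56 · 0.012346 · 0.13169 = 0.0910430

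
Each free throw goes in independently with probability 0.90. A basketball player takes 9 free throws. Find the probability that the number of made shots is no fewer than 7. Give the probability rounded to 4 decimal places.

X ~ Binomial(9, 0.90); P(X ≥ 7) = Σ C(9,k) p^k (1−p)^(9−k) over k:
  k=7: C(9,7)·0.90^7·0.10^2 = 0.172187
  k=8: C(9,8)·0.90^8·0.10^1 = 0.387420
  k=9: C(9,9)·0.90^9·0.10^0 = 0.387420
Total = 0.947028

0.9470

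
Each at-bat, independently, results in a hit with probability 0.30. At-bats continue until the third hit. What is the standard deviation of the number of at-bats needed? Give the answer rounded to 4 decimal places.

Y = total at-bats until the third success; negative binomial with r=3, p=0.30.
SD(Y) = √[r(1−p)/p²] = √(23.333333) = 4.830459

4.8305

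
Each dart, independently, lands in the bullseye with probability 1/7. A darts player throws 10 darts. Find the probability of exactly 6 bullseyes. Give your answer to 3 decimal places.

X ~ Binomial(n=10, p=0.142857).
P(X=6) = C(10,6) · p^6 · (1−p)^4
= 210 · 8.4999e-06 · 0.53978 = 0.00096

0.001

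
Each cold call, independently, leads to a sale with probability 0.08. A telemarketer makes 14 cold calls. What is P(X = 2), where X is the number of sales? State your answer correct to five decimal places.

0.21413

X ~ Binomial(n=14, p=0.08).
P(X=2) = C(14,2) · p^2 · (1−p)^12
= 91 · 0.0064 · 0.36767 = 0.2141289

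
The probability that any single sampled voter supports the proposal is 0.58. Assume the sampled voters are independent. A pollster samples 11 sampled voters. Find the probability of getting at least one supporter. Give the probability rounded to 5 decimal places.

P(at least one) = 1 − P(none) = 1 − (1 − 0.58)^11
= 1 − 0.0000717 = 0.9999283

0.99993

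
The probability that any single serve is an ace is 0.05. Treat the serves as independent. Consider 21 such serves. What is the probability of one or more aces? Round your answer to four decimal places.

P(at least one) = 1 − P(none) = 1 − (1 − 0.05)^21
= 1 − 0.340562 = 0.659438

0.6594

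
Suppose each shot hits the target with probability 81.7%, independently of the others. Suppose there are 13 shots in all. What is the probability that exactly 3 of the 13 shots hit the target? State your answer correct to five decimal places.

0.00001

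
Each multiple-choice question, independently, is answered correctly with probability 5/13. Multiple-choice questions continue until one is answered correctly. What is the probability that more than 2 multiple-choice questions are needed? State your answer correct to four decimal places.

Y = number of multiple-choice questions to the first success; geometric, p = 0.384615.
P(Y > 2) = P(first 2 all fail) = (1−p)^2 = 0.378698

0.3787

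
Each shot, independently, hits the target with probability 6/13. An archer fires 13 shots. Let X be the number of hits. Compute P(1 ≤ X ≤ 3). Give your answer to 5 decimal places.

0.07951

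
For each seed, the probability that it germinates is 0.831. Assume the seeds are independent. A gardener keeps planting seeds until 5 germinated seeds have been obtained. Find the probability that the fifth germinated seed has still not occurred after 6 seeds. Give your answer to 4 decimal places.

0.2689

Needing more than 6 seeds ⇔ fewer than 5 successes in the first 6. With X ~ Binomial(6, 0.831), P(Y > 6) = P(X ≤ 4).
  k=0: C(6,0)·0.831^0·0.169^6 = 0.000023
  k=1: C(6,1)·0.831^1·0.169^5 = 0.000687
  k=2: C(6,2)·0.831^2·0.169^4 = 0.008450
  k=3: C(6,3)·0.831^3·0.169^3 = 0.055398
  k=4: C(6,4)·0.831^4·0.169^2 = 0.204300
P(X ≤ 4) = 0.268858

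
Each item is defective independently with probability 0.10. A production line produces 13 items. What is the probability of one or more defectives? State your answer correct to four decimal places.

0.7458

P(at least one) = 1 − P(none) = 1 − (1 − 0.10)^13
= 1 − 0.254187 = 0.745813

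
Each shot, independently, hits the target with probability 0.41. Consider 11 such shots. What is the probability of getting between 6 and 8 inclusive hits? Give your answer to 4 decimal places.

X ~ Binomial(11, 0.41); P(6 ≤ X ≤ 8) = Σ C(11,k) p^k (1−p)^(11−k) over k:
  k=6: C(11,6)·0.41^6·0.59^5 = 0.156894
  k=7: C(11,7)·0.41^7·0.59^4 = 0.077877
  k=8: C(11,8)·0.41^8·0.59^3 = 0.027059
Total = 0.261829

0.2618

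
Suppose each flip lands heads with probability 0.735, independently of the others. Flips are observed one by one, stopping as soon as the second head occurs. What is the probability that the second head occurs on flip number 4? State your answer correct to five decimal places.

Y = trial on which the second success occurs; negative binomial, r=2, p=0.735.
P(Y=4) = C(3,1) · p^2 · (1−p)^2
= 3 · 0.54022 · 0.070225 = 0.1138119

0.11381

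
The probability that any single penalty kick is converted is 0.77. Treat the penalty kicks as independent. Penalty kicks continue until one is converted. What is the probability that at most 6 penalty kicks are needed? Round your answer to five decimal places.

0.99985

Y = number of penalty kicks to the first success; geometric, p = 0.77.
P(Y ≤ 6) = 1 − (1−p)^6 = 1 − 0.0001480 = 0.9998520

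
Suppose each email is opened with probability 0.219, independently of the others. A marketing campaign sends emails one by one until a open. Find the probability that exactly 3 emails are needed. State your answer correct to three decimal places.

Geometric (trials to first success), p = 0.219.
P(Y = 3) = (1−p)^2 · p = 0.60996 · 0.219 = 0.13358

0.134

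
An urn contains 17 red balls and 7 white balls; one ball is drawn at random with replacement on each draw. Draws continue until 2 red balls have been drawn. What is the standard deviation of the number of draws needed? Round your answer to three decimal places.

Y = total draws until the second success; negative binomial with r=2, p=0.708333.
SD(Y) = √[r(1−p)/p²] = √(1.16263) = 1.07825

1.078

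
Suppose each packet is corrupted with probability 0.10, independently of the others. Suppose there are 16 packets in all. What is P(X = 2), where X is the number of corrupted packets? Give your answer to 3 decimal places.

0.275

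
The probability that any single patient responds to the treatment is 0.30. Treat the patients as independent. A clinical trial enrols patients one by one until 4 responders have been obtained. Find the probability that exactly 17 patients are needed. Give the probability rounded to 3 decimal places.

Y = trial on which the fourth success occurs; negative binomial, r=4, p=0.30.
P(Y=17) = C(16,3) · p^4 · (1−p)^13
= 560 · 0.0081 · 0.0096889 = 0.04395

0.044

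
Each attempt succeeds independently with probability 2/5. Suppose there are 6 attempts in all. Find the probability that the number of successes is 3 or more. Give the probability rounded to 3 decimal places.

X ~ Binomial(6, 0.40); P(X ≥ 3) = Σ C(6,k) p^k (1−p)^(6−k) over k:
  k=3: C(6,3)·0.40^3·0.60^3 = 0.27648
  k=4: C(6,4)·0.40^4·0.60^2 = 0.13824
  k=5: C(6,5)·0.40^5·0.60^1 = 0.03686
  k=6: C(6,6)·0.40^6·0.60^0 = 0.00410
Total = 0.45568

0.456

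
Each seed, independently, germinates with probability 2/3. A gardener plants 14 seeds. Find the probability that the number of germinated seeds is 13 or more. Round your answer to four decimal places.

0.0274

X ~ Binomial(14, 0.666667); P(X ≥ 13) = Σ C(14,k) p^k (1−p)^(14−k) over k:
  k=13: C(14,13)·0.666667^13·0.333333^1 = 0.023978
  k=14: C(14,14)·0.666667^14·0.333333^0 = 0.003425
Total = 0.027404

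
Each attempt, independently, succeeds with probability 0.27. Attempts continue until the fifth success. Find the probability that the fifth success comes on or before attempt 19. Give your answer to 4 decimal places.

Finishing within 19 attempts ⇔ at least 5 successes in the first 19. With X ~ Binomial(19, 0.27), P(Y ≤ 19) = 1 − P(X ≤ 4).
  k=0: C(19,0)·0.27^0·0.73^19 = 0.002530
  k=1: C(19,1)·0.27^1·0.73^18 = 0.017780
  k=2: C(19,2)·0.27^2·0.73^17 = 0.059185
  k=3: C(19,3)·0.27^3·0.73^16 = 0.124045
  k=4: C(19,4)·0.27^4·0.73^15 = 0.183519
1 − 0.387060 = 0.612940

0.6129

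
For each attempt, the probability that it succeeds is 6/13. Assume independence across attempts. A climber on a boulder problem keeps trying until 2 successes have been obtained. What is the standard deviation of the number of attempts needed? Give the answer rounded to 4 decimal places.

Y = total attempts until the second success; negative binomial with r=2, p=0.461538.
SD(Y) = √[r(1−p)/p²] = √(5.055556) = 2.248456

2.2485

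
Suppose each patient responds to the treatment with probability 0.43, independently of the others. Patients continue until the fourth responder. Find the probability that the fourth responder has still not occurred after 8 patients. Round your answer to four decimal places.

Needing more than 8 patients ⇔ fewer than 4 successes in the first 8. With X ~ Binomial(8, 0.43), P(Y > 8) = P(X ≤ 3).
  k=0: C(8,0)·0.43^0·0.57^8 = 0.011143
  k=1: C(8,1)·0.43^1·0.57^7 = 0.067248
  k=2: C(8,2)·0.43^2·0.57^6 = 0.177560
  k=3: C(8,3)·0.43^3·0.57^5 = 0.267897
P(X ≤ 3) = 0.523848

0.5238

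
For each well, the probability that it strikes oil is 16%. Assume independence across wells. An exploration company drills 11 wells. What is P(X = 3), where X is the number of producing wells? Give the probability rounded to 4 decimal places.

0.1675

X ~ Binomial(n=11, p=0.16).
P(X=3) = C(11,3) · p^3 · (1−p)^8
= 165 · 0.004096 · 0.24788 = 0.167524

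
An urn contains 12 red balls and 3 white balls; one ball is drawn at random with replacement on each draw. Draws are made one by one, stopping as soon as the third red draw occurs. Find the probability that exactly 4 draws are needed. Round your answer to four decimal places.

0.3072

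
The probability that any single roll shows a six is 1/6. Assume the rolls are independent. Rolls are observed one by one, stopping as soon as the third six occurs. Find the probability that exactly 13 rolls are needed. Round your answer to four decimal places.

Y = trial on which the third success occurs; negative binomial, r=3, p=0.166667.
P(Y=13) = C(12,2) · p^3 · (1−p)^10
= 66 · 0.0046296 · 0.16151 = 0.049349

0.0493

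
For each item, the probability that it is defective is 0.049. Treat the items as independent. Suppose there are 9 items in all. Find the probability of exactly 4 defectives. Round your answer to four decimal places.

X ~ Binomial(n=9, p=0.049).
P(X=4) = C(9,4) · p^4 · (1−p)^5
= 126 · 5.7648e-06 · 0.77786 = 0.000565

0.0006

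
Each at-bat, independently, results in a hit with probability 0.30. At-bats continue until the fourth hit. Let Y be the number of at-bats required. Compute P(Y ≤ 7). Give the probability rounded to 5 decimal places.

0.12604

Finishing within 7 at-bats ⇔ at least 4 successes in the first 7. With X ~ Binomial(7, 0.30), P(Y ≤ 7) = 1 − P(X ≤ 3).
  k=0: C(7,0)·0.30^0·0.70^7 = 0.0823543
  k=1: C(7,1)·0.30^1·0.70^6 = 0.2470629
  k=2: C(7,2)·0.30^2·0.70^5 = 0.3176523
  k=3: C(7,3)·0.30^3·0.70^4 = 0.2268945
1 − 0.8739640 = 0.1260360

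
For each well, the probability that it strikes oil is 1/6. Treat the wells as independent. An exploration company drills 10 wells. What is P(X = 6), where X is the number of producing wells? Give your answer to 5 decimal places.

0.00217

X ~ Binomial(n=10, p=0.166667).
P(X=6) = C(10,6) · p^6 · (1−p)^4
= 210 · 2.1433e-05 · 0.48225 = 0.0021706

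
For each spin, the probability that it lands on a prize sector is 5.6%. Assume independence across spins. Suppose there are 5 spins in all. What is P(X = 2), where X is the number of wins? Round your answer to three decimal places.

0.026

X ~ Binomial(n=5, p=0.056).
P(X=2) = C(5,2) · p^2 · (1−p)^3
= 10 · 0.003136 · 0.84123 = 0.02638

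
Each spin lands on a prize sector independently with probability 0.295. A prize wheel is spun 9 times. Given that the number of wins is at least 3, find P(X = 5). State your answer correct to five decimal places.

0.13277

X ~ Binomial(9, 0.295). Want P(X=5 | X≥3) = P(X=5) / P(X≥3).
P(X=5) = C(9,5)·0.295^5·0.705^4 = 0.0695404
P(X≥3) = 1 − 0.0430231 − 0.1620233 − 0.2711879 = 0.5237656
Ratio = 0.0695404 / 0.5237656 = 0.1327700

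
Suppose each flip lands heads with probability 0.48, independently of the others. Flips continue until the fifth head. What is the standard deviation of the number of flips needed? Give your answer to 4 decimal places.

3.3593

Y = total flips until the fifth success; negative binomial with r=5, p=0.48.
SD(Y) = √[r(1−p)/p²] = √(11.284722) = 3.359274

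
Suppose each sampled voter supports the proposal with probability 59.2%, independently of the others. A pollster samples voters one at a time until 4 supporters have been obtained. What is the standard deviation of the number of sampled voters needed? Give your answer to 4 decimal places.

2.1579

Y = total sampled voters until the fourth success; negative binomial with r=4, p=0.592.
SD(Y) = √[r(1−p)/p²] = √(4.656684) = 2.157935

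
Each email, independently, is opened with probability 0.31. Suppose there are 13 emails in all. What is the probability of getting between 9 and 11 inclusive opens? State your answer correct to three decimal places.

0.005

X ~ Binomial(13, 0.31); P(9 ≤ X ≤ 11) = Σ C(13,k) p^k (1−p)^(13−k) over k:
  k=9: C(13,9)·0.31^9·0.69^4 = 0.00429
  k=10: C(13,10)·0.31^10·0.69^3 = 0.00077
  k=11: C(13,11)·0.31^11·0.69^2 = 0.00009
Total = 0.00515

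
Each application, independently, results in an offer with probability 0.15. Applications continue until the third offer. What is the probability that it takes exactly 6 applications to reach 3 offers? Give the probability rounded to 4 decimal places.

0.0207

Y = trial on which the third success occurs; negative binomial, r=3, p=0.15.
P(Y=6) = C(5,2) · p^3 · (1−p)^3
= 10 · 0.003375 · 0.61413 = 0.020727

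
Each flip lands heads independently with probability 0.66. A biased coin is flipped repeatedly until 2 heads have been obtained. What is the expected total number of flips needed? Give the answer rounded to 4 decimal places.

3.0303

Y = total flips until the second success; negative binomial with r=2, p=0.66.
E[Y] = r / p = 2 / 0.66 = 3.030303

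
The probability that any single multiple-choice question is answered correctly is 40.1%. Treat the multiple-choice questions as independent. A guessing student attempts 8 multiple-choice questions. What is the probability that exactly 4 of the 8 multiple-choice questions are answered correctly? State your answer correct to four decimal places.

X ~ Binomial(n=8, p=0.401).
P(X=4) = C(8,4) · p^4 · (1−p)^4
= 70 · 0.025857 · 0.12874 = 0.233014

0.2330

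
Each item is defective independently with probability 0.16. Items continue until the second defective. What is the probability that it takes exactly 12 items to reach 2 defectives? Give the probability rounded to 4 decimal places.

0.0493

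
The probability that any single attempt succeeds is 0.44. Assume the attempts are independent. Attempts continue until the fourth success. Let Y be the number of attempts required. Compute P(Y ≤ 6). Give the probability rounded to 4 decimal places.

Finishing within 6 attempts ⇔ at least 4 successes in the first 6. With X ~ Binomial(6, 0.44), P(Y ≤ 6) = 1 − P(X ≤ 3).
  k=0: C(6,0)·0.44^0·0.56^6 = 0.030841
  k=1: C(6,1)·0.44^1·0.56^5 = 0.145393
  k=2: C(6,2)·0.44^2·0.56^4 = 0.285594
  k=3: C(6,3)·0.44^3·0.56^3 = 0.299193
1 − 0.761021 = 0.238979

0.2390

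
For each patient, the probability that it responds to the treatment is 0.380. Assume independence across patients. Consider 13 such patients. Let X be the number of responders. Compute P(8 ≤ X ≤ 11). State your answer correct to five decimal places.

0.07371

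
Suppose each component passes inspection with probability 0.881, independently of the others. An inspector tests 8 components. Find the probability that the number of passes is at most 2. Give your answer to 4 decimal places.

X ~ Binomial(8, 0.881); P(X ≤ 2) = Σ C(8,k) p^k (1−p)^(8−k) over k:
  k=0: C(8,0)·0.881^0·0.119^8 = 0.000000
  k=1: C(8,1)·0.881^1·0.119^7 = 0.000002
  k=2: C(8,2)·0.881^2·0.119^6 = 0.000062
Total = 0.000064

0.0001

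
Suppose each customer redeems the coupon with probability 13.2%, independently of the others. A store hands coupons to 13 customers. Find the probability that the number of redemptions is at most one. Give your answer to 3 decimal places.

X ~ Binomial(13, 0.132); P(X ≤ 1) = Σ C(13,k) p^k (1−p)^(13−k) over k:
  k=0: C(13,0)·0.132^0·0.868^13 = 0.15877
  k=1: C(13,1)·0.132^1·0.868^12 = 0.31387
Total = 0.47264

0.473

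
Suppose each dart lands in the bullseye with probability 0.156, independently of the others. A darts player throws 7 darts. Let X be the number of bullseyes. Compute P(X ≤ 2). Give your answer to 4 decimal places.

X ~ Binomial(7, 0.156); P(X ≤ 2) = Σ C(7,k) p^k (1−p)^(7−k) over k:
  k=0: C(7,0)·0.156^0·0.844^7 = 0.305068
  k=1: C(7,1)·0.156^1·0.844^6 = 0.394709
  k=2: C(7,2)·0.156^2·0.844^5 = 0.218867
Total = 0.918645

0.9186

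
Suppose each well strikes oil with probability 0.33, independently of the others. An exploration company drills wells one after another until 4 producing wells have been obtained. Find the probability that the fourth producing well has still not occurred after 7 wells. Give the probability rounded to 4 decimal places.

Needing more than 7 wells ⇔ fewer than 4 successes in the first 7. With X ~ Binomial(7, 0.33), P(Y > 7) = P(X ≤ 3).
  k=0: C(7,0)·0.33^0·0.67^7 = 0.060607
  k=1: C(7,1)·0.33^1·0.67^6 = 0.208959
  k=2: C(7,2)·0.33^2·0.67^5 = 0.308760
  k=3: C(7,3)·0.33^3·0.67^4 = 0.253460
P(X ≤ 3) = 0.831786

0.8318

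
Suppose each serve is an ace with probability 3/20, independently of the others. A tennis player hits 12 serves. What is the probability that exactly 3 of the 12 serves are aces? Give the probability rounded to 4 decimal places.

0.1720

X ~ Binomial(n=12, p=0.15).
P(X=3) = C(12,3) · p^3 · (1−p)^9
= 220 · 0.003375 · 0.23162 = 0.171976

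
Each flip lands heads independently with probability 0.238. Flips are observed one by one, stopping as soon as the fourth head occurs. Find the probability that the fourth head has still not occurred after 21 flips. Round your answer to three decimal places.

0.228

Needing more than 21 flips ⇔ fewer than 4 successes in the first 21. With X ~ Binomial(21, 0.238), P(Y > 21) = P(X ≤ 3).
  k=0: C(21,0)·0.238^0·0.762^21 = 0.00332
  k=1: C(21,1)·0.238^1·0.762^20 = 0.02177
  k=2: C(21,2)·0.238^2·0.762^19 = 0.06800
  k=3: C(21,3)·0.238^3·0.762^18 = 0.13452
P(X ≤ 3) = 0.22761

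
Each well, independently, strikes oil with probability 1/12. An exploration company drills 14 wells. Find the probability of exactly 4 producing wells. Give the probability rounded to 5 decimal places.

0.02022

X ~ Binomial(n=14, p=0.083333).
P(X=4) = C(14,4) · p^4 · (1−p)^10
= 1001 · 4.8225e-05 · 0.4189 = 0.0202220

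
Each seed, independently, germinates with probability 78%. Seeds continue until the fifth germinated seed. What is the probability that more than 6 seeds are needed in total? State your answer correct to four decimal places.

Needing more than 6 seeds ⇔ fewer than 5 successes in the first 6. With X ~ Binomial(6, 0.78), P(Y > 6) = P(X ≤ 4).
  k=0: C(6,0)·0.78^0·0.22^6 = 0.000113
  k=1: C(6,1)·0.78^1·0.22^5 = 0.002412
  k=2: C(6,2)·0.78^2·0.22^4 = 0.021378
  k=3: C(6,3)·0.78^3·0.22^3 = 0.101061
  k=4: C(6,4)·0.78^4·0.22^2 = 0.268729
P(X ≤ 4) = 0.393693

0.3937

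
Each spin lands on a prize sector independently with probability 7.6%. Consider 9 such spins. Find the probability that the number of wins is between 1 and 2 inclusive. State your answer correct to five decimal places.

0.48301

X ~ Binomial(9, 0.076); P(1 ≤ X ≤ 2) = Σ C(9,k) p^k (1−p)^(9−k) over k:
  k=1: C(9,1)·0.076^1·0.924^8 = 0.3634393
  k=2: C(9,2)·0.076^2·0.924^7 = 0.1195731
Total = 0.4830124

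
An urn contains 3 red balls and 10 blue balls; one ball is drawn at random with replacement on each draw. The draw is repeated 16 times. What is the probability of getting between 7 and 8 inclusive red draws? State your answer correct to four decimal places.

X ~ Binomial(16, 0.230769); P(7 ≤ X ≤ 8) = Σ C(16,k) p^k (1−p)^(16−k) over k:
  k=7: C(16,7)·0.230769^7·0.769231^9 = 0.037599
  k=8: C(16,8)·0.230769^8·0.769231^8 = 0.012690
Total = 0.050289

0.0503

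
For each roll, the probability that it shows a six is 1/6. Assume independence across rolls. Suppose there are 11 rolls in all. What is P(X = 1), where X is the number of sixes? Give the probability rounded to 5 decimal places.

0.29609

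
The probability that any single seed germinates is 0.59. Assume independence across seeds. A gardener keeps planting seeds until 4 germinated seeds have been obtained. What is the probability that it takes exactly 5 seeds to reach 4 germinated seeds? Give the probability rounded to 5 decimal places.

0.19872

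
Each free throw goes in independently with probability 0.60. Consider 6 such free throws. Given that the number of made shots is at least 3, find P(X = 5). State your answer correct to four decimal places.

X ~ Binomial(6, 0.60). Want P(X=5 | X≥3) = P(X=5) / P(X≥3).
P(X=5) = C(6,5)·0.60^5·0.40^1 = 0.186624
P(X≥3) = 1 − 0.004096 − 0.036864 − 0.138240 = 0.820800
Ratio = 0.186624 / 0.820800 = 0.227368

0.2274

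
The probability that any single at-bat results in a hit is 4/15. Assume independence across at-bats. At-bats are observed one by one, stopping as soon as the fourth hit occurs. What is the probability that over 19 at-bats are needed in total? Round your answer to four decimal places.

Needing more than 19 at-bats ⇔ fewer than 4 successes in the first 19. With X ~ Binomial(19, 0.266667), P(Y > 19) = P(X ≤ 3).
  k=0: C(19,0)·0.266667^0·0.733333^19 = 0.002759
  k=1: C(19,1)·0.266667^1·0.733333^18 = 0.019061
  k=2: C(19,2)·0.266667^2·0.733333^17 = 0.062382
  k=3: C(19,3)·0.266667^3·0.733333^16 = 0.128544
P(X ≤ 3) = 0.212746

0.2127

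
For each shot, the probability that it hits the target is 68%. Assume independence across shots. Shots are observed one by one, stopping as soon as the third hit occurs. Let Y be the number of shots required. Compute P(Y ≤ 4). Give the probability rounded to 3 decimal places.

0.616

Finishing within 4 shots ⇔ at least 3 successes in the first 4. With X ~ Binomial(4, 0.68), P(Y ≤ 4) = 1 − P(X ≤ 2).
  k=0: C(4,0)·0.68^0·0.32^4 = 0.01049
  k=1: C(4,1)·0.68^1·0.32^3 = 0.08913
  k=2: C(4,2)·0.68^2·0.32^2 = 0.28410
1 − 0.38371 = 0.61629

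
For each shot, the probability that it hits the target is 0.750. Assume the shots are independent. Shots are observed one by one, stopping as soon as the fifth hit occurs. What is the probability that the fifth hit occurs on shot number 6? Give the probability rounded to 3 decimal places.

Y = trial on which the fifth success occurs; negative binomial, r=5, p=0.75.
P(Y=6) = C(5,4) · p^5 · (1−p)^1
= 5 · 0.2373 · 0.25 = 0.29663

0.297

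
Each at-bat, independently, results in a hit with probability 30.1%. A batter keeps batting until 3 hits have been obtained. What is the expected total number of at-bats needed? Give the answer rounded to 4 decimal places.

9.9668

Y = total at-bats until the third success; negative binomial with r=3, p=0.301.
E[Y] = r / p = 3 / 0.301 = 9.966777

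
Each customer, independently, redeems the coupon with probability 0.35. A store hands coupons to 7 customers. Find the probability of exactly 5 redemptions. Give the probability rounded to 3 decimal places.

0.047

X ~ Binomial(n=7, p=0.35).
P(X=5) = C(7,5) · p^5 · (1−p)^2
= 21 · 0.0052522 · 0.4225 = 0.04660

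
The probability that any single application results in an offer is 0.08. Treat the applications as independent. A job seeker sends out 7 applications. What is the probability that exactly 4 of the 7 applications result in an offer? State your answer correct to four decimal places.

0.0011

X ~ Binomial(n=7, p=0.08).
P(X=4) = C(7,4) · p^4 · (1−p)^3
= 35 · 4.096e-05 · 0.77869 = 0.001116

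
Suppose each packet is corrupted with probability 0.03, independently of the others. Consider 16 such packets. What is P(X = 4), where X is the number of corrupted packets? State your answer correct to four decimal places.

0.0010

X ~ Binomial(n=16, p=0.03).
P(X=4) = C(16,4) · p^4 · (1−p)^12
= 1820 · 8.1e-07 · 0.69384 = 0.001023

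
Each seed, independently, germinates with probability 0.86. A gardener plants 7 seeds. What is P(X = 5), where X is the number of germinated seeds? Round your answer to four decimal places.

0.1936

X ~ Binomial(n=7, p=0.86).
P(X=5) = C(7,5) · p^5 · (1−p)^2
= 21 · 0.47043 · 0.0196 = 0.193628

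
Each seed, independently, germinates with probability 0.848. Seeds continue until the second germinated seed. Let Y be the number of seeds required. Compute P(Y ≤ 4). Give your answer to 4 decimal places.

0.9876

Finishing within 4 seeds ⇔ at least 2 successes in the first 4. With X ~ Binomial(4, 0.848), P(Y ≤ 4) = 1 − P(X ≤ 1).
  k=0: C(4,0)·0.848^0·0.152^4 = 0.000534
  k=1: C(4,1)·0.848^1·0.152^3 = 0.011912
1 − 0.012446 = 0.987554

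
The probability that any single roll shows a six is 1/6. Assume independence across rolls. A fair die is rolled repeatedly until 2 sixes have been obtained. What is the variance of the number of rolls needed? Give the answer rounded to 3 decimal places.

60.000

Y = total rolls until the second success; negative binomial with r=2, p=0.166667.
Var(Y) = r(1−p)/p² = 2·0.833333 / 0.166667² = 60.00000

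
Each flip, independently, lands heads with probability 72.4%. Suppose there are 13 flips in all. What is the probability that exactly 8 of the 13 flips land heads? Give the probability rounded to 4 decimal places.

X ~ Binomial(n=13, p=0.724).
P(X=8) = C(13,8) · p^8 · (1−p)^5
= 1287 · 0.075493 · 0.0016016 = 0.155608

0.1556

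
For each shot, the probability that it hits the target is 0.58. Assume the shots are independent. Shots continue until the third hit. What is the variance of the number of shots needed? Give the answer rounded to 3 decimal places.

3.746

Y = total shots until the third success; negative binomial with r=3, p=0.58.
Var(Y) = r(1−p)/p² = 3·0.42 / 0.58² = 3.74554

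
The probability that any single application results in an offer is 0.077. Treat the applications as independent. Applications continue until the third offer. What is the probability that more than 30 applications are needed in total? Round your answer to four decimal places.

Needing more than 30 applications ⇔ fewer than 3 successes in the first 30. With X ~ Binomial(30, 0.077), P(Y > 30) = P(X ≤ 2).
  k=0: C(30,0)·0.077^0·0.923^30 = 0.090376
  k=1: C(30,1)·0.077^1·0.923^29 = 0.226184
  k=2: C(30,2)·0.077^2·0.923^28 = 0.273601
P(X ≤ 2) = 0.590161

0.5902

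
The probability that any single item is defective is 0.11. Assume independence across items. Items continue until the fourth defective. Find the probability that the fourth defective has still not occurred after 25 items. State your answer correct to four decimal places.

Needing more than 25 items ⇔ fewer than 4 successes in the first 25. With X ~ Binomial(25, 0.11), P(Y > 25) = P(X ≤ 3).
  k=0: C(25,0)·0.11^0·0.89^25 = 0.054294
  k=1: C(25,1)·0.11^1·0.89^24 = 0.167762
  k=2: C(25,2)·0.11^2·0.89^23 = 0.248815
  k=3: C(25,3)·0.11^3·0.89^22 = 0.235769
P(X ≤ 3) = 0.706639

0.7066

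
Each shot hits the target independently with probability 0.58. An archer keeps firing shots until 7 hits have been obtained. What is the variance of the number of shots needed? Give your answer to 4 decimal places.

8.7396

Y = total shots until the seventh success; negative binomial with r=7, p=0.58.
Var(Y) = r(1−p)/p² = 7·0.42 / 0.58² = 8.739596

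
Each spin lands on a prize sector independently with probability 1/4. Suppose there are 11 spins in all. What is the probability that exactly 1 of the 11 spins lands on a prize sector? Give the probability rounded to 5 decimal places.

0.15486

X ~ Binomial(n=11, p=0.25).
P(X=1) = C(11,1) · p^1 · (1−p)^10
= 11 · 0.25 · 0.056314 = 0.1548622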